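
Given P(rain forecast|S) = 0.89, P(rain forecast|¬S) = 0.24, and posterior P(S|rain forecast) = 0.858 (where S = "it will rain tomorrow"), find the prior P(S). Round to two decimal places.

P(S) = 0.62

In odds form, posterior odds = prior odds × likelihood ratio, so prior odds = posterior odds ÷ LR.
Posterior odds = 0.858/(1−0.858) = 6.0423. LR = 0.89/0.24 = 3.7083.
Prior odds = 6.0423/3.7083 = 1.6294, so P(S) = 1.6294/(1+1.6294) ≈ 0.62.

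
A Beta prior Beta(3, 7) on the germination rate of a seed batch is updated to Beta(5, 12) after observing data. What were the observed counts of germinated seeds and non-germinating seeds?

A Beta(a, b) prior with s successes and f failures in binomial data gives a Beta(a+s, b+f) posterior.
Match parameters: s=5−3=2, f=12−7=5.

2 germinated seeds and 5 non-germinating seeds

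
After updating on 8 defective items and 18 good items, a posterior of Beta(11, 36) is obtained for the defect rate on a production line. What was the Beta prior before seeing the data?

Beta is conjugate to the binomial likelihood: posterior = Beta(a+s, b+f).
So a = 11 − 8 = 3 and b = 36 − 18 = 18.

Beta(3, 18)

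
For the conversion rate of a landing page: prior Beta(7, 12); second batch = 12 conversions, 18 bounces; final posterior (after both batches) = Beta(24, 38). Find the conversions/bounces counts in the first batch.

Sequential conjugate updates are equivalent to a single update on the pooled data, so total successes = posterior α − prior α and total failures = posterior β − prior β.
Total across both batches: 24−7=17 conversions, 38−12=26 bounces.
Subtract the second batch: 17−12=5 conversions and 26−18=8 bounces.

5 conversions and 8 bounces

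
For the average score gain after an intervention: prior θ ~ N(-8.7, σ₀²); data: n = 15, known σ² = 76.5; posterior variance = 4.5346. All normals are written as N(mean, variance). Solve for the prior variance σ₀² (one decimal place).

Posterior precision equals prior precision plus data precision: 1/σ_n² = 1/σ₀² + n/σ².
So 1/σ₀² = 1/4.5346 − 15/76.5 = 0.220527 − 0.196078 = 0.024449.
Hence σ₀² = 1/0.024449 ≈ 40.9.

σ₀² = 40.9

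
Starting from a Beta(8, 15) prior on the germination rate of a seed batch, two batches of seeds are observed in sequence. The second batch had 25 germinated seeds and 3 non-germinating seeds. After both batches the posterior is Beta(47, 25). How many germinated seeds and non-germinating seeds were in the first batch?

14 germinated seeds and 7 non-germinating seeds

Because Beta–binomial updating is additive in the counts, the combined data contributed (α_post−α_prior, β_post−β_prior) successes and failures.
Total across both batches: 47−8=39 germinated seeds, 25−15=10 non-germinating seeds.
Subtract the second batch: 39−25=14 germinated seeds and 10−3=7 non-germinating seeds.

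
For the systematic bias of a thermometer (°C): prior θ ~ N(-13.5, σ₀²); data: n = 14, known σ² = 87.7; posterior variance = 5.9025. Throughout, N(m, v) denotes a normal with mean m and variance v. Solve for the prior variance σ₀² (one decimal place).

Posterior precision equals prior precision plus data precision: 1/σ_n² = 1/σ₀² + n/σ².
So 1/σ₀² = 1/5.9025 − 14/87.7 = 0.169420 − 0.159635 = 0.009785.
Hence σ₀² = 1/0.009785 ≈ 102.2.

σ₀² = 102.2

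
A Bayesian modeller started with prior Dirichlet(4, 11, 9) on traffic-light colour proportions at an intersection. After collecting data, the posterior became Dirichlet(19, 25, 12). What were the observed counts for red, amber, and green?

For a Dirichlet(α) prior with multinomial counts c, the posterior is Dirichlet(α + c) componentwise.
Counts are posterior − prior componentwise: 19−4=15, 25−11=14, 12−9=3.

counts (15, 14, 3)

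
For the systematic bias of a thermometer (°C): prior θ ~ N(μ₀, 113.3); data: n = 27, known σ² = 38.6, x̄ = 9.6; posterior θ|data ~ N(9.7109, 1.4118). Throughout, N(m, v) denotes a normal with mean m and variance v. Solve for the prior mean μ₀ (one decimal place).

μ₀ = 18.5

With known observation variance, the Normal–Normal posterior has precision τ_n = τ₀ + n/σ² and mean μ_n = (τ₀μ₀ + (n/σ²)x̄)/τ_n.
Here τ₀ = 1/113.3 = 0.008826 and τ_data = 27/38.6 = 0.699482, so τ_n = 0.708308.
Rearranging for μ₀: μ₀ = (μ_n·τ_n − τ_data·x̄)/τ₀ = (9.7109·0.708308 − 0.699482·9.6) / 0.008826 = 0.163281/0.008826 ≈ 18.5.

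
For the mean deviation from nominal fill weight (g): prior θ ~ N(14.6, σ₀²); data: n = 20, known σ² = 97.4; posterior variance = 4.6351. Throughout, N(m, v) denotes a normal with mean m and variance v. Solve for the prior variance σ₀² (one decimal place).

Posterior precision equals prior precision plus data precision: 1/σ_n² = 1/σ₀² + n/σ².
So 1/σ₀² = 1/4.6351 − 20/97.4 = 0.215745 − 0.205339 = 0.010406.
Hence σ₀² = 1/0.010406 ≈ 96.1.

σ₀² = 96.1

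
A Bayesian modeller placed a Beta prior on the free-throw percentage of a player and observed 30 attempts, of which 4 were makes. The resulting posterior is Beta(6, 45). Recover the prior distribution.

Beta(2, 19)

A Beta(α, β) prior with s successes and f failures in binomial data gives a Beta(α+s, β+f) posterior.
So α = 6 − 4 = 2 and β = 45 − 26 = 19.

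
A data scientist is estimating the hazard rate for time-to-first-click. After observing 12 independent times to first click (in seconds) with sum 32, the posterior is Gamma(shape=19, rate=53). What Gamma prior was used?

Gamma–exponential conjugacy: posterior shape = α + n, posterior rate = β + Σtᵢ.
So α = 19 − 12 = 7 and β = 53 − 32 = 21.

Gamma(shape=7, rate=21)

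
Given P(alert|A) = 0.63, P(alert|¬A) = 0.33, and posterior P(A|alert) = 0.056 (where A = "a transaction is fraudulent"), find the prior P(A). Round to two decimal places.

P(A) = 0.03

Bayes' rule in odds form gives O(A|E) = O(A)·[P(E|A)/P(E|¬A)], hence O(A) = O(A|E)/LR.
Posterior odds = 0.056/(1−0.056) = 0.0593. LR = 0.63/0.33 = 1.9091.
Prior odds = 0.0593/1.9091 = 0.0311, so P(A) = 0.0311/(1+0.0311) ≈ 0.03.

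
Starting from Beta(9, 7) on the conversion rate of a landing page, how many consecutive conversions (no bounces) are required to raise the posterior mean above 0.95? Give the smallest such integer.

After k conversions and 0 bounces the posterior is Beta(9+k, 7), with mean (9+k)/(9+7+k).
Set (9+k)/(16+k) > 0.95 and solve: k > (0.95·16 − 9)/(1 − 0.95) = 124.000.
The smallest integer exceeding 124.000 is 125.

k = 125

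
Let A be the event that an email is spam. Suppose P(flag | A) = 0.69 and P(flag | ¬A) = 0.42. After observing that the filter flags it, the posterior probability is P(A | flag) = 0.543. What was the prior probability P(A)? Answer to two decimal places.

P(A) = 0.42

Bayes' rule in odds form gives O(A|E) = O(A)·[P(E|A)/P(E|¬A)], hence O(A) = O(A|E)/LR.
Posterior odds = 0.543/(1−0.543) = 1.1882. LR = 0.69/0.42 = 1.6429.
Prior odds = 1.1882/1.6429 = 0.7232, so P(A) = 0.7232/(1+0.7232) ≈ 0.42.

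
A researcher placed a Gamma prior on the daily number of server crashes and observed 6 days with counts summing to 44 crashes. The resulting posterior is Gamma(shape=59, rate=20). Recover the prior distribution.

Gamma(shape=15, rate=14)

A Gamma(α, β) prior (rate parametrization) on a Poisson rate with n observations summing to S gives posterior Gamma(α+S, β+n).
So α = 59 − 44 = 15 and β = 20 − 6 = 14.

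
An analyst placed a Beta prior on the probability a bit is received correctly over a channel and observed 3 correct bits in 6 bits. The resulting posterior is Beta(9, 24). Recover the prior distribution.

Beta(6, 21)

A Beta(a, b) prior with s successes and f failures in binomial data gives a Beta(a+s, b+f) posterior.
Subtract the data counts: 9−3=6, 24−3=21.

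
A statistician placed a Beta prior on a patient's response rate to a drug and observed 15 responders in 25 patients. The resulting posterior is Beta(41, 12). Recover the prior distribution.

Beta is conjugate to the binomial likelihood: posterior = Beta(a+s, b+f).
Subtract the data counts: 41−15=26, 12−10=2.

Beta(26, 2)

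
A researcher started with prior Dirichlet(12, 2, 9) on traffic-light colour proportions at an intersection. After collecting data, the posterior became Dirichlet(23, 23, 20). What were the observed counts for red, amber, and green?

For a Dirichlet(α) prior with multinomial counts c, the posterior is Dirichlet(α + c) componentwise.
Counts are posterior − prior componentwise: 23−12=11, 23−2=21, 20−9=11.

counts (11, 21, 11)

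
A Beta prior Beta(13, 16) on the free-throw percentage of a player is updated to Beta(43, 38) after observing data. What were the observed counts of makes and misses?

Beta is conjugate to the binomial likelihood: posterior = Beta(α+s, β+f).
So s = 43 − 13 = 30 and f = 38 − 16 = 22.

30 makes and 22 misses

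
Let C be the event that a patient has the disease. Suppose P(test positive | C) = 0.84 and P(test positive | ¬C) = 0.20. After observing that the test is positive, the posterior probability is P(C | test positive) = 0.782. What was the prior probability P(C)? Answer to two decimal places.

P(C) = 0.46

In odds form, posterior odds = prior odds × likelihood ratio, so prior odds = posterior odds ÷ LR.
Posterior odds = 0.782/(1−0.782) = 3.5872. LR = 0.84/0.20 = 4.2000.
Prior odds = 3.5872/4.2000 = 0.8541, so P(C) = 0.8541/(1+0.8541) ≈ 0.46.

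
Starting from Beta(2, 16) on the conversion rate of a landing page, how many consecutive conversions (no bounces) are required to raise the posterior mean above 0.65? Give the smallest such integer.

After k conversions and 0 bounces the posterior is Beta(2+k, 16), with mean (2+k)/(2+16+k).
Set (2+k)/(18+k) > 0.65 and solve: k > (0.65·18 − 2)/(1 − 0.65) = 27.714.
The smallest integer exceeding 27.714 is 28.

k = 28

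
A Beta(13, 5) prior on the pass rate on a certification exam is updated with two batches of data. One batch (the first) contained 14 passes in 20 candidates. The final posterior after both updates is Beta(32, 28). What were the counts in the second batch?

Sequential conjugate updates are equivalent to a single update on the pooled data, so total successes = posterior α − prior α and total failures = posterior β − prior β.
Total across both batches: 32−13=19 passes, 28−5=23 failures.
Subtract the first batch: 19−14=5 passes and 23−6=17 failures.

5 passes and 17 failures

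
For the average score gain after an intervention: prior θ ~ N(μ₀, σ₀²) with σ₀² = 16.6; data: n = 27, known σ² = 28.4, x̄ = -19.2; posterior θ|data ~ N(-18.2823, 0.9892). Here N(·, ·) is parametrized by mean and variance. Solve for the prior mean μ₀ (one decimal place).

The posterior mean is a precision-weighted average: μ_n = (τ₀μ₀ + τ_data·x̄)/(τ₀+τ_data), with τ₀=1/σ₀² and τ_data=n/σ².
Here τ₀ = 1/16.6 = 0.060241 and τ_data = 27/28.4 = 0.950704, so τ_n = 1.010945.
Rearranging for μ₀: μ₀ = (μ_n·τ_n − τ_data·x̄)/τ₀ = (-18.2823·1.010945 − 0.950704·-19.2) / 0.060241 = -0.228883/0.060241 ≈ -3.8.

μ₀ = -3.8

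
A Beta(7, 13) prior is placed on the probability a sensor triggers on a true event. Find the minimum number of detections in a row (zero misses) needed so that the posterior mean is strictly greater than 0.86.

k = 73

After k detections and 0 misses the posterior is Beta(7+k, 13), with mean (7+k)/(7+13+k).
Set (7+k)/(20+k) > 0.86 and solve: k > (0.86·20 − 7)/(1 − 0.86) = 72.857.
The smallest integer exceeding 72.857 is 73.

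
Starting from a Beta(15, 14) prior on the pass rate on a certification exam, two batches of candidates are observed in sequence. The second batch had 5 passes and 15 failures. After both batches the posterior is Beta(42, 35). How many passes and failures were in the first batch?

22 passes and 6 failures

Sequential conjugate updates are equivalent to a single update on the pooled data, so total successes = posterior α − prior α and total failures = posterior β − prior β.
Total across both batches: 42−15=27 passes, 35−14=21 failures.
Subtract the second batch: 27−5=22 passes and 21−15=6 failures.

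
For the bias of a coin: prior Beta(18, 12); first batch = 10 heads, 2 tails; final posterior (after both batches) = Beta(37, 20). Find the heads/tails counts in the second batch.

9 heads and 6 tails

Sequential conjugate updates are equivalent to a single update on the pooled data, so total successes = posterior α − prior α and total failures = posterior β − prior β.
Total across both batches: 37−18=19 heads, 20−12=8 tails.
Subtract the first batch: 19−10=9 heads and 8−2=6 tails.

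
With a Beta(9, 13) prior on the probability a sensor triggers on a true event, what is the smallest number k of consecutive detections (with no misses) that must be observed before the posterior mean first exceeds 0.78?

k = 38

After k detections and 0 misses the posterior is Beta(9+k, 13), with mean (9+k)/(9+13+k).
Set (9+k)/(22+k) > 0.78 and solve: k > (0.78·22 − 9)/(1 − 0.78) = 37.091.
The smallest integer exceeding 37.091 is 38, and checking k=38: (47)/(60) = 0.7833 > 0.78.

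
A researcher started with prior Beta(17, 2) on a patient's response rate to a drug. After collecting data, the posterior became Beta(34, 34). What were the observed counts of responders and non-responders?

Beta is conjugate to the binomial likelihood: posterior = Beta(α+s, β+f).
So s = 34 − 17 = 17 and f = 34 − 2 = 32.

17 responders and 32 non-responders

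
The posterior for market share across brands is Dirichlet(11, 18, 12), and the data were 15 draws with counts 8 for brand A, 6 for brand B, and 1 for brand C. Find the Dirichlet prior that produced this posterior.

For a Dirichlet(α) prior with multinomial counts c, the posterior is Dirichlet(α + c) componentwise.
Subtract each count from the matching posterior parameter: 11−8=3, 18−6=12, 12−1=11.

Dirichlet(3, 12, 11)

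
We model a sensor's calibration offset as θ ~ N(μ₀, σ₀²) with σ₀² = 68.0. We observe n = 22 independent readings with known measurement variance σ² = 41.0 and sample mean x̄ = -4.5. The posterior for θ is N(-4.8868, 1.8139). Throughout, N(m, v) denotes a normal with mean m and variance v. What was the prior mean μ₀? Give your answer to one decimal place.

μ₀ = -19.0

The posterior mean is a precision-weighted average: μ_n = (τ₀μ₀ + τ_data·x̄)/(τ₀+τ_data), with τ₀=1/σ₀² and τ_data=n/σ².
Here τ₀ = 1/68.0 = 0.014706 and τ_data = 22/41.0 = 0.536585, so τ_n = 0.551291.
Rearranging for μ₀: μ₀ = (μ_n·τ_n − τ_data·x̄)/τ₀ = (-4.8868·0.551291 − 0.536585·-4.5) / 0.014706 = -0.279416/0.014706 ≈ -19.0.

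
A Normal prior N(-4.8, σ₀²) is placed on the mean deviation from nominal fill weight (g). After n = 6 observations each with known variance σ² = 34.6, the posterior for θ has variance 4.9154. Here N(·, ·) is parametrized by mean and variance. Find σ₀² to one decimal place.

Posterior precision equals prior precision plus data precision: 1/σ_n² = 1/σ₀² + n/σ².
So 1/σ₀² = 1/4.9154 − 6/34.6 = 0.203442 − 0.173410 = 0.030032.
Hence σ₀² = 1/0.030032 ≈ 33.3.

σ₀² = 33.3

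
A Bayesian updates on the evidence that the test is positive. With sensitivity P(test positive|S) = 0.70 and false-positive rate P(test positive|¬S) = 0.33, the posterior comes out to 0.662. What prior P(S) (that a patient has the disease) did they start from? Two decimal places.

P(S) = 0.48

In odds form, posterior odds = prior odds × likelihood ratio, so prior odds = posterior odds ÷ LR.
Posterior odds = 0.662/(1−0.662) = 1.9586. LR = 0.70/0.33 = 2.1212.
Prior odds = 1.9586/2.1212 = 0.9233, so P(S) = 0.9233/(1+0.9233) ≈ 0.48.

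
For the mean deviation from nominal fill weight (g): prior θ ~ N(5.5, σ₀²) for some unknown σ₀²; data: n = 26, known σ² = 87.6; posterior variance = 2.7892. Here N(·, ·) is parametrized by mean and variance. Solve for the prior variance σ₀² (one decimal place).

σ₀² = 16.2

Posterior precision equals prior precision plus data precision: 1/σ_n² = 1/σ₀² + n/σ².
So 1/σ₀² = 1/2.7892 − 26/87.6 = 0.358526 − 0.296804 = 0.061722.
Hence σ₀² = 1/0.061722 ≈ 16.2.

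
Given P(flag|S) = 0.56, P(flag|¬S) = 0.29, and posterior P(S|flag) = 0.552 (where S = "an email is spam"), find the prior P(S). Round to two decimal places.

P(S) = 0.39

In odds form, posterior odds = prior odds × likelihood ratio, so prior odds = posterior odds ÷ LR.
Posterior odds = 0.552/(1−0.552) = 1.2321. LR = 0.56/0.29 = 1.9310.
Prior odds = 1.2321/1.9310 = 0.6381, so P(S) = 0.6381/(1+0.6381) ≈ 0.39.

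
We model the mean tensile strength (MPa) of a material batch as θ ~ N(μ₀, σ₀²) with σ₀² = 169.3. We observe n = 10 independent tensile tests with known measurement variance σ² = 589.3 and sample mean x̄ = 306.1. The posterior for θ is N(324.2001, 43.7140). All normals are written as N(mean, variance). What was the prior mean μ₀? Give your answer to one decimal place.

μ₀ = 376.2

The posterior mean is a precision-weighted average: μ_n = (τ₀μ₀ + τ_data·x̄)/(τ₀+τ_data), with τ₀=1/σ₀² and τ_data=n/σ².
Here τ₀ = 1/169.3 = 0.005907 and τ_data = 10/589.3 = 0.016969, so τ_n = 0.022876.
Rearranging for μ₀: μ₀ = (μ_n·τ_n − τ_data·x̄)/τ₀ = (324.2001·0.022876 − 0.016969·306.1) / 0.005907 = 2.222191/0.005907 ≈ 376.2.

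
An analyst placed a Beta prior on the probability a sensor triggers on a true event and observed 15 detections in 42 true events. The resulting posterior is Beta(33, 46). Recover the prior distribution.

Beta(18, 19)

Beta is conjugate to the binomial likelihood: posterior = Beta(α+s, β+f).
Subtract the data counts: 33−15=18, 46−27=19.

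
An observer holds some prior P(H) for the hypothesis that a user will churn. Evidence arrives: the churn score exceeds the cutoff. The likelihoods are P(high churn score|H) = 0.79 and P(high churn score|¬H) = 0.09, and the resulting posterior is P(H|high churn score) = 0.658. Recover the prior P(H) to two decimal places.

P(H) = 0.18

In odds form, posterior odds = prior odds × likelihood ratio, so prior odds = posterior odds ÷ LR.
Posterior odds = 0.658/(1−0.658) = 1.9240. LR = 0.79/0.09 = 8.7778.
Prior odds = 1.9240/8.7778 = 0.2192, so P(H) = 0.2192/(1+0.2192) ≈ 0.18.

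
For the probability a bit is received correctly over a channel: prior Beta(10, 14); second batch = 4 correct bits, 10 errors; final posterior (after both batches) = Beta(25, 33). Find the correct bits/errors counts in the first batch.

Sequential conjugate updates are equivalent to a single update on the pooled data, so total successes = posterior α − prior α and total failures = posterior β − prior β.
Total across both batches: 25−10=15 correct bits, 33−14=19 errors.
Subtract the second batch: 15−4=11 correct bits and 19−10=9 errors.

11 correct bits and 9 errors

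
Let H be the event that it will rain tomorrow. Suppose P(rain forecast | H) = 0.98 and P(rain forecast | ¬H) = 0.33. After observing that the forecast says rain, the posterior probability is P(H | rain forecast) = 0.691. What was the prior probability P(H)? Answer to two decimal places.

P(H) = 0.43

In odds form, posterior odds = prior odds × likelihood ratio, so prior odds = posterior odds ÷ LR.
Posterior odds = 0.691/(1−0.691) = 2.2362. LR = 0.98/0.33 = 2.9697.
Prior odds = 2.2362/2.9697 = 0.7530, so P(H) = 0.7530/(1+0.7530) ≈ 0.43.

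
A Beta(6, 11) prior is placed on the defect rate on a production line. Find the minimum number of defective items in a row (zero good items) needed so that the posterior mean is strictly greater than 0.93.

After k defective items and 0 good items the posterior is Beta(6+k, 11), with mean (6+k)/(6+11+k).
Set (6+k)/(17+k) > 0.93 and solve: k > (0.93·17 − 6)/(1 − 0.93) = 140.143.
The smallest integer exceeding 140.143 is 141.

k = 141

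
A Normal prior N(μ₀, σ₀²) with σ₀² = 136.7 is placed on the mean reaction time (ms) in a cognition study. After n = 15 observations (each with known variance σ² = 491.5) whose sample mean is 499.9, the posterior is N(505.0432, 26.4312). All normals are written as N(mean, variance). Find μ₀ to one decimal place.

μ₀ = 526.5

With known observation variance, the Normal–Normal posterior has precision τ_n = τ₀ + n/σ² and mean μ_n = (τ₀μ₀ + (n/σ²)x̄)/τ_n.
Here τ₀ = 1/136.7 = 0.007315 and τ_data = 15/491.5 = 0.030519, so τ_n = 0.037834.
Rearranging for μ₀: μ₀ = (μ_n·τ_n − τ_data·x̄)/τ₀ = (505.0432·0.037834 − 0.030519·499.9) / 0.007315 = 3.851356/0.007315 ≈ 526.5.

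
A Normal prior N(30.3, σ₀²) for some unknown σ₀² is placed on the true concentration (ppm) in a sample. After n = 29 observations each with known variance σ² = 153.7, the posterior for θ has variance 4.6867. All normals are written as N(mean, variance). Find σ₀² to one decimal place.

For the Normal–Normal model with known σ², precisions add: τ_n = τ₀ + n/σ².
So 1/σ₀² = 1/4.6867 − 29/153.7 = 0.213370 − 0.188679 = 0.024691.
Hence σ₀² = 1/0.024691 ≈ 40.5.

σ₀² = 40.5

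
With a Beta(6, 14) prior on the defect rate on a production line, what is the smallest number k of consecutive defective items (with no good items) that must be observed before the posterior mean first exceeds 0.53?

After k defective items and 0 good items the posterior is Beta(6+k, 14), with mean (6+k)/(6+14+k).
Set (6+k)/(20+k) > 0.53 and solve: k > (0.53·20 − 6)/(1 − 0.53) = 9.787.
The smallest integer exceeding 9.787 is 10.

k = 10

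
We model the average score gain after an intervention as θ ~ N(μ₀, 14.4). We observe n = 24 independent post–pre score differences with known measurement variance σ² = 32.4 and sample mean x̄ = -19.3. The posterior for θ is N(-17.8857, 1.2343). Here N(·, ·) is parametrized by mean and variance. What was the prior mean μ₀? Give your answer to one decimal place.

With known observation variance, the Normal–Normal posterior has precision τ_n = τ₀ + n/σ² and mean μ_n = (τ₀μ₀ + (n/σ²)x̄)/τ_n.
Here τ₀ = 1/14.4 = 0.069444 and τ_data = 24/32.4 = 0.740741, so τ_n = 0.810185.
Rearranging for μ₀: μ₀ = (μ_n·τ_n − τ_data·x̄)/τ₀ = (-17.8857·0.810185 − 0.740741·-19.3) / 0.069444 = -0.194425/0.069444 ≈ -2.8.

μ₀ = -2.8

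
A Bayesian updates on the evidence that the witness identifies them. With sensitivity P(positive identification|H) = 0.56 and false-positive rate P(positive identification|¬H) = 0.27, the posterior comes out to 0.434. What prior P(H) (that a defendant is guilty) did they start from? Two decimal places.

P(H) = 0.27

Bayes' rule in odds form gives O(H|E) = O(H)·[P(E|H)/P(E|¬H)], hence O(H) = O(H|E)/LR.
Posterior odds = 0.434/(1−0.434) = 0.7668. LR = 0.56/0.27 = 2.0741.
Prior odds = 0.7668/2.0741 = 0.3697, so P(H) = 0.3697/(1+0.3697) ≈ 0.27.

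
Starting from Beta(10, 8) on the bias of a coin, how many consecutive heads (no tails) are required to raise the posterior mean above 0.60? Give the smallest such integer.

k = 3

After k heads and 0 tails the posterior is Beta(10+k, 8), with mean (10+k)/(10+8+k).
Set (10+k)/(18+k) > 0.60 and solve: k > (0.60·18 − 10)/(1 − 0.60) = 2.000.
The smallest integer exceeding 2.000 is 3, and checking k=3: (13)/(21) = 0.6190 > 0.60.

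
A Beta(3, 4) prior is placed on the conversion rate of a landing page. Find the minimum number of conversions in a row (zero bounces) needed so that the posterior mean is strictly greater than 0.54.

After k conversions and 0 bounces the posterior is Beta(3+k, 4), with mean (3+k)/(3+4+k).
Set (3+k)/(7+k) > 0.54 and solve: k > (0.54·7 − 3)/(1 − 0.54) = 1.696.
The smallest integer exceeding 1.696 is 2.

k = 2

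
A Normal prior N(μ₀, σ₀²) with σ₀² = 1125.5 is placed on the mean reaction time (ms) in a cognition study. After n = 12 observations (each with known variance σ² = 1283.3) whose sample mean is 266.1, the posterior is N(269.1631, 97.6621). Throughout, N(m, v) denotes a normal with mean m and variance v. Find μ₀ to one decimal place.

With known observation variance, the Normal–Normal posterior has precision τ_n = τ₀ + n/σ² and mean μ_n = (τ₀μ₀ + (n/σ²)x̄)/τ_n.
Here τ₀ = 1/1125.5 = 0.000888 and τ_data = 12/1283.3 = 0.009351, so τ_n = 0.010239.
Rearranging for μ₀: μ₀ = (μ_n·τ_n − τ_data·x̄)/τ₀ = (269.1631·0.010239 − 0.009351·266.1) / 0.000888 = 0.267660/0.000888 ≈ 301.4.

μ₀ = 301.4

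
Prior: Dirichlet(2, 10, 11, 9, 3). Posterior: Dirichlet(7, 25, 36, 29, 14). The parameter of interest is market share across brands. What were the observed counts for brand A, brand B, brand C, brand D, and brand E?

counts (5, 15, 25, 20, 11)

For a Dirichlet(α) prior with multinomial counts c, the posterior is Dirichlet(α + c) componentwise.
Counts are posterior − prior componentwise: 7−2=5, 25−10=15, 36−11=25, 29−9=20, 14−3=11.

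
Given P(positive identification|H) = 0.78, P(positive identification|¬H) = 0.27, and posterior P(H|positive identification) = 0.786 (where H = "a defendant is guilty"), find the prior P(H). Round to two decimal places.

P(H) = 0.56

In odds form, posterior odds = prior odds × likelihood ratio, so prior odds = posterior odds ÷ LR.
Posterior odds = 0.786/(1−0.786) = 3.6729. LR = 0.78/0.27 = 2.8889.
Prior odds = 3.6729/2.8889 = 1.2714, so P(H) = 1.2714/(1+1.2714) ≈ 0.56.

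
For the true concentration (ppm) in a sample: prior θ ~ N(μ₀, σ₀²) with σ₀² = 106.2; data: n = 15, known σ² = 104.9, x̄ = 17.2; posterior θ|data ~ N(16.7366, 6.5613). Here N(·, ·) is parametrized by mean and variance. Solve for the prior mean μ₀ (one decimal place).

With known observation variance, the Normal–Normal posterior has precision τ_n = τ₀ + n/σ² and mean μ_n = (τ₀μ₀ + (n/σ²)x̄)/τ_n.
Here τ₀ = 1/106.2 = 0.009416 and τ_data = 15/104.9 = 0.142993, so τ_n = 0.152409.
Rearranging for μ₀: μ₀ = (μ_n·τ_n − τ_data·x̄)/τ₀ = (16.7366·0.152409 − 0.142993·17.2) / 0.009416 = 0.091329/0.009416 ≈ 9.7.

μ₀ = 9.7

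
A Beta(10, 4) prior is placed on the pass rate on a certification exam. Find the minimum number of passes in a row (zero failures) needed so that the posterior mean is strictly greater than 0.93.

k = 44

After k passes and 0 failures the posterior is Beta(10+k, 4), with mean (10+k)/(10+4+k).
Set (10+k)/(14+k) > 0.93 and solve: k > (0.93·14 − 10)/(1 − 0.93) = 43.143.
The smallest integer exceeding 43.143 is 44.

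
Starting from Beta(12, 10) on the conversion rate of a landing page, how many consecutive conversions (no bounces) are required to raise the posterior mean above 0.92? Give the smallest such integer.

After k conversions and 0 bounces the posterior is Beta(12+k, 10), with mean (12+k)/(12+10+k).
Set (12+k)/(22+k) > 0.92 and solve: k > (0.92·22 − 12)/(1 − 0.92) = 103.000.
The smallest integer exceeding 103.000 is 104, and checking k=104: (116)/(126) = 0.9206 > 0.92.

k = 104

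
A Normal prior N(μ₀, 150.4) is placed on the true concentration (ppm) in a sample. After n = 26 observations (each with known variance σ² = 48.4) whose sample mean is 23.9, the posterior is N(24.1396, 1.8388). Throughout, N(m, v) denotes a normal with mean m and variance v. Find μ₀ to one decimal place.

μ₀ = 43.5

The posterior mean is a precision-weighted average: μ_n = (τ₀μ₀ + τ_data·x̄)/(τ₀+τ_data), with τ₀=1/σ₀² and τ_data=n/σ².
Here τ₀ = 1/150.4 = 0.006649 and τ_data = 26/48.4 = 0.537190, so τ_n = 0.543839.
Rearranging for μ₀: μ₀ = (μ_n·τ_n − τ_data·x̄)/τ₀ = (24.1396·0.543839 − 0.537190·23.9) / 0.006649 = 0.289215/0.006649 ≈ 43.5.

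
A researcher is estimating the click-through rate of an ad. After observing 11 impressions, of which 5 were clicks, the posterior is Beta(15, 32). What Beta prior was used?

Under Beta–binomial conjugacy the posterior parameters are (a+s, b+f).
So a = 15 − 5 = 10 and b = 32 − 6 = 26.

Beta(10, 26)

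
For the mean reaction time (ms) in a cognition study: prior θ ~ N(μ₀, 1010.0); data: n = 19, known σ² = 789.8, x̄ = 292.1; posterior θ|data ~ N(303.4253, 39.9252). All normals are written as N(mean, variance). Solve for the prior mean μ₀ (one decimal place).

μ₀ = 578.6

The posterior mean is a precision-weighted average: μ_n = (τ₀μ₀ + τ_data·x̄)/(τ₀+τ_data), with τ₀=1/σ₀² and τ_data=n/σ².
Here τ₀ = 1/1010.0 = 0.000990 and τ_data = 19/789.8 = 0.024057, so τ_n = 0.025047.
Rearranging for μ₀: μ₀ = (μ_n·τ_n − τ_data·x̄)/τ₀ = (303.4253·0.025047 − 0.024057·292.1) / 0.000990 = 0.572844/0.000990 ≈ 578.6.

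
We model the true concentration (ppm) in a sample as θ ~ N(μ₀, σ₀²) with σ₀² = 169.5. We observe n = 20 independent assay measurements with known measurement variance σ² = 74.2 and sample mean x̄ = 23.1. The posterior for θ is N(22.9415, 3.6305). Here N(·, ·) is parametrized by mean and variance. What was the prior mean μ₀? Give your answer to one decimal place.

μ₀ = 15.7

The posterior mean is a precision-weighted average: μ_n = (τ₀μ₀ + τ_data·x̄)/(τ₀+τ_data), with τ₀=1/σ₀² and τ_data=n/σ².
Here τ₀ = 1/169.5 = 0.005900 and τ_data = 20/74.2 = 0.269542, so τ_n = 0.275442.
Rearranging for μ₀: μ₀ = (μ_n·τ_n − τ_data·x̄)/τ₀ = (22.9415·0.275442 − 0.269542·23.1) / 0.005900 = 0.092632/0.005900 ≈ 15.7.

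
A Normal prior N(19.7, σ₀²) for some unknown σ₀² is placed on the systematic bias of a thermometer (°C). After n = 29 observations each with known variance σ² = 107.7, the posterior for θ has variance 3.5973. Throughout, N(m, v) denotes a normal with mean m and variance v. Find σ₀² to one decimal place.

σ₀² = 114.7

Posterior precision equals prior precision plus data precision: 1/σ_n² = 1/σ₀² + n/σ².
So 1/σ₀² = 1/3.5973 − 29/107.7 = 0.277986 − 0.269266 = 0.008720.
Hence σ₀² = 1/0.008720 ≈ 114.7.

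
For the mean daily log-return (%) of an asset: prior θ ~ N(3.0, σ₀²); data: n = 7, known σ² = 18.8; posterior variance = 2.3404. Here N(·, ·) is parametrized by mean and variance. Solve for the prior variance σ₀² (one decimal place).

Posterior precision equals prior precision plus data precision: 1/σ_n² = 1/σ₀² + n/σ².
So 1/σ₀² = 1/2.3404 − 7/18.8 = 0.427277 − 0.372340 = 0.054937.
Hence σ₀² = 1/0.054937 ≈ 18.2.

σ₀² = 18.2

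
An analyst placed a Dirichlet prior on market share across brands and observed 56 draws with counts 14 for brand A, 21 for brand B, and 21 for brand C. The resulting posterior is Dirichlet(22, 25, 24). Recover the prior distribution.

For a Dirichlet(α) prior with multinomial counts c, the posterior is Dirichlet(α + c) componentwise.
Subtract each count from the matching posterior parameter: 22−14=8, 25−21=4, 24−21=3.

Dirichlet(8, 4, 3)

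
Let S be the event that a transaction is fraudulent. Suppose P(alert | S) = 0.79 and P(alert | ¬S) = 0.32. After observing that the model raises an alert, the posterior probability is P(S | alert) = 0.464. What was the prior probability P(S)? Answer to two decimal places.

P(S) = 0.26

In odds form, posterior odds = prior odds × likelihood ratio, so prior odds = posterior odds ÷ LR.
Posterior odds = 0.464/(1−0.464) = 0.8657. LR = 0.79/0.32 = 2.4688.
Prior odds = 0.8657/2.4688 = 0.3507, so P(S) = 0.3507/(1+0.3507) ≈ 0.26.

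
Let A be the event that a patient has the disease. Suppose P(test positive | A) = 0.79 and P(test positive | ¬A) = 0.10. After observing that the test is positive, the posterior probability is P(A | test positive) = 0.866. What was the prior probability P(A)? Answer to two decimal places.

Bayes' rule in odds form gives O(A|E) = O(A)·[P(E|A)/P(E|¬A)], hence O(A) = O(A|E)/LR.
Posterior odds = 0.866/(1−0.866) = 6.4627. LR = 0.79/0.10 = 7.9000.
Prior odds = 6.4627/7.9000 = 0.8181, so P(A) = 0.8181/(1+0.8181) ≈ 0.45.

P(A) = 0.45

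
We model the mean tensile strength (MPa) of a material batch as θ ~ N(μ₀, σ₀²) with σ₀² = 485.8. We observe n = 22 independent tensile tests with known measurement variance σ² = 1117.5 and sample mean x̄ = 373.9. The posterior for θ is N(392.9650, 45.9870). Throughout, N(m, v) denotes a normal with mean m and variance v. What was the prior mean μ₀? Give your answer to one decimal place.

μ₀ = 575.3

With known observation variance, the Normal–Normal posterior has precision τ_n = τ₀ + n/σ² and mean μ_n = (τ₀μ₀ + (n/σ²)x̄)/τ_n.
Here τ₀ = 1/485.8 = 0.002058 and τ_data = 22/1117.5 = 0.019687, so τ_n = 0.021745.
Rearranging for μ₀: μ₀ = (μ_n·τ_n − τ_data·x̄)/τ₀ = (392.9650·0.021745 − 0.019687·373.9) / 0.002058 = 1.184055/0.002058 ≈ 575.3.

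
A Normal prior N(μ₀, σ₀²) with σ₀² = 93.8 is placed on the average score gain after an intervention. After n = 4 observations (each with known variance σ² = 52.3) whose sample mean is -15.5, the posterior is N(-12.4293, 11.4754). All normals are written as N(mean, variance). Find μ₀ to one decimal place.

μ₀ = 9.6

The posterior mean is a precision-weighted average: μ_n = (τ₀μ₀ + τ_data·x̄)/(τ₀+τ_data), with τ₀=1/σ₀² and τ_data=n/σ².
Here τ₀ = 1/93.8 = 0.010661 and τ_data = 4/52.3 = 0.076482, so τ_n = 0.087143.
Rearranging for μ₀: μ₀ = (μ_n·τ_n − τ_data·x̄)/τ₀ = (-12.4293·0.087143 − 0.076482·-15.5) / 0.010661 = 0.102345/0.010661 ≈ 9.6.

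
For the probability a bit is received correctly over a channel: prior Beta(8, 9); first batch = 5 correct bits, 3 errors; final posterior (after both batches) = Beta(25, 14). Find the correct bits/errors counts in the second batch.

12 correct bits and 2 errors

Sequential conjugate updates are equivalent to a single update on the pooled data, so total successes = posterior α − prior α and total failures = posterior β − prior β.
Total across both batches: 25−8=17 correct bits, 14−9=5 errors.
Subtract the first batch: 17−5=12 correct bits and 5−3=2 errors.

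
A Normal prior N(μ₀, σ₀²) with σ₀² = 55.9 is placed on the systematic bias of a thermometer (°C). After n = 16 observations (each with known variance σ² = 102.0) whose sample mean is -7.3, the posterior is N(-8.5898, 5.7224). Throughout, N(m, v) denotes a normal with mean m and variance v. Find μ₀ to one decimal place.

With known observation variance, the Normal–Normal posterior has precision τ_n = τ₀ + n/σ² and mean μ_n = (τ₀μ₀ + (n/σ²)x̄)/τ_n.
Here τ₀ = 1/55.9 = 0.017889 and τ_data = 16/102.0 = 0.156863, so τ_n = 0.174752.
Rearranging for μ₀: μ₀ = (μ_n·τ_n − τ_data·x̄)/τ₀ = (-8.5898·0.174752 − 0.156863·-7.3) / 0.017889 = -0.355985/0.017889 ≈ -19.9.

μ₀ = -19.9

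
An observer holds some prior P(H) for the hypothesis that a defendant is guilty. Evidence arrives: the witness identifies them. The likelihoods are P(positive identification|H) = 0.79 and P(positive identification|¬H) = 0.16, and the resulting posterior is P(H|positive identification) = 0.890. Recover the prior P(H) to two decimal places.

In odds form, posterior odds = prior odds × likelihood ratio, so prior odds = posterior odds ÷ LR.
Posterior odds = 0.890/(1−0.890) = 8.0909. LR = 0.79/0.16 = 4.9375.
Prior odds = 8.0909/4.9375 = 1.6387, so P(H) = 1.6387/(1+1.6387) ≈ 0.62.

P(H) = 0.62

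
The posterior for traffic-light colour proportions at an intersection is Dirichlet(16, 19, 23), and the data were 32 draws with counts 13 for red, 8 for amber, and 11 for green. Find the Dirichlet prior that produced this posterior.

For a Dirichlet(α) prior with multinomial counts c, the posterior is Dirichlet(α + c) componentwise.
Subtract each count from the matching posterior parameter: 16−13=3, 19−8=11, 23−11=12.

Dirichlet(3, 11, 12)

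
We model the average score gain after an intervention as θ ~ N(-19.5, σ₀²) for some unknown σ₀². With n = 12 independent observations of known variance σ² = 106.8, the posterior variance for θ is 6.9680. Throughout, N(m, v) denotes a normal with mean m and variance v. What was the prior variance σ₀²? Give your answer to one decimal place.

For the Normal–Normal model with known σ², precisions add: τ_n = τ₀ + n/σ².
So 1/σ₀² = 1/6.9680 − 12/106.8 = 0.143513 − 0.112360 = 0.031153.
Hence σ₀² = 1/0.031153 ≈ 32.1.

σ₀² = 32.1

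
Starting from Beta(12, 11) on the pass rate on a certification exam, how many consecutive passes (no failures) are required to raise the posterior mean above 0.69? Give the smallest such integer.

After k passes and 0 failures the posterior is Beta(12+k, 11), with mean (12+k)/(12+11+k).
Set (12+k)/(23+k) > 0.69 and solve: k > (0.69·23 − 12)/(1 − 0.69) = 12.484.
The smallest integer exceeding 12.484 is 13.

k = 13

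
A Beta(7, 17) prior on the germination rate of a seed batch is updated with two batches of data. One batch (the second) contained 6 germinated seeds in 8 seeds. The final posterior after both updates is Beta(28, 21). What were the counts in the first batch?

Sequential conjugate updates are equivalent to a single update on the pooled data, so total successes = posterior α − prior α and total failures = posterior β − prior β.
Total across both batches: 28−7=21 germinated seeds, 21−17=4 non-germinating seeds.
Subtract the second batch: 21−6=15 germinated seeds and 4−2=2 non-germinating seeds.

15 germinated seeds and 2 non-germinating seeds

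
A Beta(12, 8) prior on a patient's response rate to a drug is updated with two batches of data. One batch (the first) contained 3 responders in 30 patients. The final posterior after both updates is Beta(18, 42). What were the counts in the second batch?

3 responders and 7 non-responders

Because Beta–binomial updating is additive in the counts, the combined data contributed (α_post−α_prior, β_post−β_prior) successes and failures.
Total across both batches: 18−12=6 responders, 42−8=34 non-responders.
Subtract the first batch: 6−3=3 responders and 34−27=7 non-responders.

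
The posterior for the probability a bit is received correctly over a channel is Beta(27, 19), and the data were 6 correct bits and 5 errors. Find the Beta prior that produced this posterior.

Beta(21, 14)

Under Beta–binomial conjugacy the posterior parameters are (α+s, β+f).
So α = 27 − 6 = 21 and β = 19 − 5 = 14.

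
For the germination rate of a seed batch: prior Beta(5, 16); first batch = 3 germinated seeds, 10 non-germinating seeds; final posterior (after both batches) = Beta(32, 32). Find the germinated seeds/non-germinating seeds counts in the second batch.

Sequential conjugate updates are equivalent to a single update on the pooled data, so total successes = posterior α − prior α and total failures = posterior β − prior β.
Total across both batches: 32−5=27 germinated seeds, 32−16=16 non-germinating seeds.
Subtract the first batch: 27−3=24 germinated seeds and 16−10=6 non-germinating seeds.

24 germinated seeds and 6 non-germinating seeds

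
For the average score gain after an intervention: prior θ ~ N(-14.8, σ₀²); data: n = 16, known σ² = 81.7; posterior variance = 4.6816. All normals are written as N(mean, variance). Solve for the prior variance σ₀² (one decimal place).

Posterior precision equals prior precision plus data precision: 1/σ_n² = 1/σ₀² + n/σ².
So 1/σ₀² = 1/4.6816 − 16/81.7 = 0.213602 − 0.195838 = 0.017764.
Hence σ₀² = 1/0.017764 ≈ 56.3.

σ₀² = 56.3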